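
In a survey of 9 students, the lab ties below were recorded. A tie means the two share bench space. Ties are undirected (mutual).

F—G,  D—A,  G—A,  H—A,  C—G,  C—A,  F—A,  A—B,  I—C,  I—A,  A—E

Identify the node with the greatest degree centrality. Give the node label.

A

Degrees — A:8, B:1, C:3, D:1, E:1, F:2, G:3, H:1, I:2.
The maximum is 8, attained only by A.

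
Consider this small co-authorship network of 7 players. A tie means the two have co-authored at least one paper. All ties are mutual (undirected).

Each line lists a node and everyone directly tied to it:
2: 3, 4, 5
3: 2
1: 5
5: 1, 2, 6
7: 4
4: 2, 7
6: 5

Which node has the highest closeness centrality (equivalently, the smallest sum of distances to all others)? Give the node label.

2

Farness (sum of distances to all others) for each node — 1:15, 2:9, 3:14, 4:12, 5:10, 6:15, 7:17.
The smallest farness is 9, for 2, so 2 has the highest closeness.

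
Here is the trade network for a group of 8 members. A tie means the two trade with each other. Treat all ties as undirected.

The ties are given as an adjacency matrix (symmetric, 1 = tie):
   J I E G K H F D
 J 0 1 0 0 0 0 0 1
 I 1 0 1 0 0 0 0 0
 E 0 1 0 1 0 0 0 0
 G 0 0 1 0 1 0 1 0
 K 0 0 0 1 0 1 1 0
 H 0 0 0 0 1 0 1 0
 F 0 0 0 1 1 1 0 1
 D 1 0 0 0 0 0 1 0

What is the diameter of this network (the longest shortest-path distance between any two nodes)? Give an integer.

Eccentricity of each node (its greatest distance to any other): D:3, E:3, F:3, G:3, H:4, I:4, J:3, K:3.
The maximum eccentricity is 4, realized for instance by the pair I–H via I – E – G – K – H. So the diameter is 4.

4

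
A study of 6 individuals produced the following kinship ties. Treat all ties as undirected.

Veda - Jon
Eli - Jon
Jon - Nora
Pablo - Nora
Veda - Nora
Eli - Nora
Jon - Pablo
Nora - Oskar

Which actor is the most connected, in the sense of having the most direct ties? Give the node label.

Nora

Degrees — Eli:2, Jon:4, Nora:5, Oskar:1, Pablo:2, Veda:2.
The maximum is 5, attained only by Nora.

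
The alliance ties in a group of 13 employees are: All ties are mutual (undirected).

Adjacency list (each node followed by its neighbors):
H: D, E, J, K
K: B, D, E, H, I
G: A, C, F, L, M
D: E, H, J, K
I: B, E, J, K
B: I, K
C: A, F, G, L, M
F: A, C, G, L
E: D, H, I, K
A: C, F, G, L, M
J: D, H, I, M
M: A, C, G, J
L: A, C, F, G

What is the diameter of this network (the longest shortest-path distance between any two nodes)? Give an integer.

5

Eccentricity of each node (its greatest distance to any other): A:4, B:5, C:4, D:4, E:5, F:5, G:4, H:4, I:4, J:3, K:5, L:5, M:3.
The maximum eccentricity is 5, realized for instance by the pair L–K via L – C – M – J – D – K. So the diameter is 5.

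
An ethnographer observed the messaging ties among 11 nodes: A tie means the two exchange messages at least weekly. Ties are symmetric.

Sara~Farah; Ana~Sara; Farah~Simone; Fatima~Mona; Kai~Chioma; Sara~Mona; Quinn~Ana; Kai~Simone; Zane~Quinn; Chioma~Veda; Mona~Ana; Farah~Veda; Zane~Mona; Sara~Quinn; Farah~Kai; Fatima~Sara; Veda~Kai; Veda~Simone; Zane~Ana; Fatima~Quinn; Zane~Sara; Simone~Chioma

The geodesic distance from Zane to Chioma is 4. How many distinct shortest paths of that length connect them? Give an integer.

The shortest distance is 4. The length-4 paths are: Zane–Sara–Farah–Simone–Chioma; Zane–Sara–Farah–Veda–Chioma; Zane–Sara–Farah–Kai–Chioma.
That gives 3 distinct shortest paths.

3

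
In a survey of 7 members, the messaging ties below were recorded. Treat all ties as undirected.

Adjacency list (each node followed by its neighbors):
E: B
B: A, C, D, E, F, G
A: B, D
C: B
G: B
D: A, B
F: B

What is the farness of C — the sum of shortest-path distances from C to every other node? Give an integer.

11

Distances from C: A:2, B:1, D:2, E:2, F:2, G:2.
Sum = 2 + 1 + 2 + 2 + 2 + 2 = 11.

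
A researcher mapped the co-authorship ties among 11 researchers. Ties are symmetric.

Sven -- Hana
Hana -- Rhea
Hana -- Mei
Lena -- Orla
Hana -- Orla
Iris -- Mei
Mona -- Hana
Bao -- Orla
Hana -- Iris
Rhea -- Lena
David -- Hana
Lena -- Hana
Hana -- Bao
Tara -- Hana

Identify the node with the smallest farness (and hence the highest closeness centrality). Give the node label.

Hana

Farness (sum of distances to all others) for each node — Bao:18, David:19, Hana:10, Iris:18, Lena:17, Mei:18, Mona:19, Orla:17, Rhea:18, Sven:19, Tara:19.
The smallest farness is 10, for Hana, so Hana has the highest closeness.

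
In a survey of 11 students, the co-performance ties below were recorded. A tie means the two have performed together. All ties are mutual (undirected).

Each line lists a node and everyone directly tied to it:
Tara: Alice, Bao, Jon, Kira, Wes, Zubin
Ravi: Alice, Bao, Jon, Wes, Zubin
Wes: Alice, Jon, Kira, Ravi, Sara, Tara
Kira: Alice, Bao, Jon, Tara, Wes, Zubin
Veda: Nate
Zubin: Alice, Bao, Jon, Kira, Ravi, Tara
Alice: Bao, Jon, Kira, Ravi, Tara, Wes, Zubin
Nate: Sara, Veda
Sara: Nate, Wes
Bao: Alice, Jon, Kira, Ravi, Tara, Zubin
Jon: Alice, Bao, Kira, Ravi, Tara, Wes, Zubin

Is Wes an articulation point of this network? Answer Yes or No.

Yes

Removing Wes leaves {Nate, Sara, and Veda} with no path to {Alice, Bao, Jon, Kira, Ravi, Tara, and Zubin}, so the network splits into 2 components. Wes is a cut vertex.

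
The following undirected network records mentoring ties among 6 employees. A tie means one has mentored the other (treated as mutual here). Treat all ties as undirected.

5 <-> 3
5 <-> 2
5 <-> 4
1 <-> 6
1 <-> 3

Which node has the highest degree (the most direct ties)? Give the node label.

5

Degrees — 1:2, 2:1, 3:2, 4:1, 5:3, 6:1.
The maximum is 3, attained only by 5.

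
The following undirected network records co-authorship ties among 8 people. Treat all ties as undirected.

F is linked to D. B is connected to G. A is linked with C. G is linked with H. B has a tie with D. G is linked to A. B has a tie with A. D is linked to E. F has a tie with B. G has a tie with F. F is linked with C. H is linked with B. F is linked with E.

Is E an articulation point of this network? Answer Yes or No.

No

Even without E, every remaining node can still reach every other (the residual graph is connected), so E is not a cut vertex.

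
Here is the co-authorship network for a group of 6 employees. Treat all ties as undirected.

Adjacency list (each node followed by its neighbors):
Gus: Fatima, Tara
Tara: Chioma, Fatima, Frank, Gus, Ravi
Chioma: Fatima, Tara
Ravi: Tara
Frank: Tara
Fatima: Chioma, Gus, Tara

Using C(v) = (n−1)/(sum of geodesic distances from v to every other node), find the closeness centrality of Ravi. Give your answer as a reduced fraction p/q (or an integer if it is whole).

Distances from Ravi: Chioma:2, Fatima:2, Frank:2, Gus:2, Tara:1. Sum = 9.
n = 6, so closeness = 5/9.

5/9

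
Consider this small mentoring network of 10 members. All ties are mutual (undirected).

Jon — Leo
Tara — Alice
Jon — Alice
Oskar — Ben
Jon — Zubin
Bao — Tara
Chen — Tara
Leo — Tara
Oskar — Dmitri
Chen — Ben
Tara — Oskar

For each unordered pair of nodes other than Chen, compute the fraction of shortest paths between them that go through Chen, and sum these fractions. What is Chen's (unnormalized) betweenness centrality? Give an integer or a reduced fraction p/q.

3

Pairs whose geodesics pass through Chen — Leo–Ben: 1/2; Tara–Ben: 1/2; Jon–Ben: 2/4; Bao–Ben: 1/2; Alice–Ben: 1/2; Ben–Zubin: 2/4.
All other pairs contribute 0.
Summing the contributions gives betweenness(Chen) = 3.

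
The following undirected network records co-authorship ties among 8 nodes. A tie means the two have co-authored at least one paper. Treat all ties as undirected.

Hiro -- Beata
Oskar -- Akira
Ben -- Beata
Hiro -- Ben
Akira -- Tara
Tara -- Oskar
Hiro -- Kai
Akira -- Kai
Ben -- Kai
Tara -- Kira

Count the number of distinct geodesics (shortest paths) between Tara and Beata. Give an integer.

2

The shortest distance is 4. The length-4 paths are: Tara–Akira–Kai–Hiro–Beata; Tara–Akira–Kai–Ben–Beata.
That gives 2 distinct shortest paths.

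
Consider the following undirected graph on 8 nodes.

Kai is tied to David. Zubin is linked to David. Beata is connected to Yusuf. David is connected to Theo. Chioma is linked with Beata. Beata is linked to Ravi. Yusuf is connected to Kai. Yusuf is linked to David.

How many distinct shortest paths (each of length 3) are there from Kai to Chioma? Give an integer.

The shortest distance is 3, and the only length-3 path is Kai–Yusuf–Beata–Chioma. So there is exactly 1 shortest path.

1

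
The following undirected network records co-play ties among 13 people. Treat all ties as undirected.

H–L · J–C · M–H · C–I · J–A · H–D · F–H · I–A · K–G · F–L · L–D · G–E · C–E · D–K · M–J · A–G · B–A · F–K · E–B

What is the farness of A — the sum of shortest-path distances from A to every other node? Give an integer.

Distances from A: B:1, C:2, D:3, E:2, F:3, G:1, H:3, I:1, J:1, K:2, L:4, M:2.
Sum = 1 + 2 + 3 + 2 + 3 + 1 + 3 + 1 + 1 + 2 + 4 + 2 = 25.

25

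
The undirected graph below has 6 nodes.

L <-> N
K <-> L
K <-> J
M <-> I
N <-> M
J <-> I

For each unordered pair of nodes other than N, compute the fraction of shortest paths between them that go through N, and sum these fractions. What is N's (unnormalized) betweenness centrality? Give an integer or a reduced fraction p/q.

2

Pairs whose geodesics pass through N — I–L: 1/2; M–L: 1; M–K: 1/2.
All other pairs contribute 0.
Summing the contributions gives betweenness(N) = 2.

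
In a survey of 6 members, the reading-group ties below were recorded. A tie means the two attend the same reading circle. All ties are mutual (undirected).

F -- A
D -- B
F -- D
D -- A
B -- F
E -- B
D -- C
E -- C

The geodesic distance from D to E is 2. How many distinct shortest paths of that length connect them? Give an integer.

2

The shortest distance is 2. The length-2 paths are: D–B–E; D–C–E.
That gives 2 distinct shortest paths.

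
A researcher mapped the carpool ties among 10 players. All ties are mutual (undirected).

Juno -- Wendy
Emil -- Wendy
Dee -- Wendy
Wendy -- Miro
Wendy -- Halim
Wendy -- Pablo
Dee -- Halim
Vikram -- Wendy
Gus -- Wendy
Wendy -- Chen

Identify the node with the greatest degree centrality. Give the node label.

Wendy

Degrees — Chen:1, Dee:2, Emil:1, Gus:1, Halim:2, Juno:1, Miro:1, Pablo:1, Vikram:1, Wendy:9.
The maximum is 9, attained only by Wendy.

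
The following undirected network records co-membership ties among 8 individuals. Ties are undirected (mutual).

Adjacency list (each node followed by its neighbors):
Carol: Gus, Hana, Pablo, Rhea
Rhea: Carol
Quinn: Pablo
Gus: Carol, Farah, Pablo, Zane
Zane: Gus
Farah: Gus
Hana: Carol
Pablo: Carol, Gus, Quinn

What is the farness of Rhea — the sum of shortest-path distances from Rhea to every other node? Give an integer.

Distances from Rhea: Carol:1, Farah:3, Gus:2, Hana:2, Pablo:2, Quinn:3, Zane:3.
Sum = 1 + 3 + 2 + 2 + 2 + 3 + 3 = 16.

16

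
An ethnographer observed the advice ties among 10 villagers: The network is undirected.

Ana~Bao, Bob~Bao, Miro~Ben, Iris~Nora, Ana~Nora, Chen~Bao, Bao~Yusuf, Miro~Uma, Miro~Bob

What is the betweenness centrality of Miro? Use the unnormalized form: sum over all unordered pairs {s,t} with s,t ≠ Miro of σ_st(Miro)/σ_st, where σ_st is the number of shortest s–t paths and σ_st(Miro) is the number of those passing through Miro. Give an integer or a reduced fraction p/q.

15

Pairs whose geodesics pass through Miro — Yusuf–Ben: 1; Yusuf–Uma: 1; Bao–Ben: 1; Bao–Uma: 1; Nora–Ben: 1; Nora–Uma: 1; Ben–Iris: 1; Ben–Chen: 1; Ben–Bob: 1; Ben–Uma: 1; Ben–Ana: 1; Iris–Uma: 1; Chen–Uma: 1; Bob–Uma: 1 … (+1 more pairs).
All other pairs contribute 0.
Summing the contributions gives betweenness(Miro) = 15.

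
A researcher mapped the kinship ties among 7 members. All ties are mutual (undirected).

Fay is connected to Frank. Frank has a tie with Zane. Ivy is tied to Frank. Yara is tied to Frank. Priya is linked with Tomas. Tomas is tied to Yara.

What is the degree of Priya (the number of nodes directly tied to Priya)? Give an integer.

1

Priya is directly tied to Tomas. That is 1 neighbor, so the degree of Priya is 1.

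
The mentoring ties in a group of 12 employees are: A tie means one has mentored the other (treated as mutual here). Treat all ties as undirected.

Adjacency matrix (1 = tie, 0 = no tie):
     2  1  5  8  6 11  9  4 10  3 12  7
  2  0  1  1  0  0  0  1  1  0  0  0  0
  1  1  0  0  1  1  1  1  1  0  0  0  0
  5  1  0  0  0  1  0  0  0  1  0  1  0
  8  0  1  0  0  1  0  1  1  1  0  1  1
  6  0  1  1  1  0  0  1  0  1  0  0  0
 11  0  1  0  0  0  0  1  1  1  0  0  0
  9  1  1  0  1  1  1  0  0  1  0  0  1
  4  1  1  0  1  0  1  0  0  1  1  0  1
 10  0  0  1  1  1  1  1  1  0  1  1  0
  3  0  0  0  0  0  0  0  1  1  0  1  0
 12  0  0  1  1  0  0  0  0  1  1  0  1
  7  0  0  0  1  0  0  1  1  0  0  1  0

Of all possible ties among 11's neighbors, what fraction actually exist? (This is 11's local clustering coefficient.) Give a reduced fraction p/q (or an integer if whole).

2/3

11's neighbors: 1, 4, 9, and 10 (k = 4).
Possible neighbor pairs: C(4,2) = 6. Edges among them: 1–4, 1–9, 4–10, 9–10 → e = 4.
Clustering(11) = 4/6 = 2/3.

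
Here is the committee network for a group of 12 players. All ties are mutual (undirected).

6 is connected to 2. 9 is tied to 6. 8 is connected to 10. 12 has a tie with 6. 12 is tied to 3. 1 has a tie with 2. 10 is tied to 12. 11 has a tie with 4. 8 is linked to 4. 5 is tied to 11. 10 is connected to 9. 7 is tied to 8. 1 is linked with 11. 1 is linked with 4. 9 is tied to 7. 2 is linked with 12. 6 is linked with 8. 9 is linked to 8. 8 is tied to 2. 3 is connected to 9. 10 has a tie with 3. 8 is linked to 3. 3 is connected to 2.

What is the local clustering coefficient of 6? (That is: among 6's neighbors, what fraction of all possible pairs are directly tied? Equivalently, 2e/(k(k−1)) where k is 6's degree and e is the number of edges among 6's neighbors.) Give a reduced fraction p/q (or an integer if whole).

1/2

6's neighbors: 2, 8, 9, and 12 (k = 4).
Possible neighbor pairs: C(4,2) = 6. Edges among them: 2–8, 2–12, 8–9 → e = 3.
Clustering(6) = 3/6 = 1/2.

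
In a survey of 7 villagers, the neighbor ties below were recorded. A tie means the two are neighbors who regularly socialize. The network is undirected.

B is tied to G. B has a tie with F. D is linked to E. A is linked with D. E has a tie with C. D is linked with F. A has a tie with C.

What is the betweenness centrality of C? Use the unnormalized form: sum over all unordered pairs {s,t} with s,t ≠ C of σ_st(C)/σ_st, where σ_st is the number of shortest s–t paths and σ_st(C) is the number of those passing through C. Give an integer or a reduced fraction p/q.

Pairs whose geodesics pass through C — A–E: 1/2.
All other pairs contribute 0.
Summing the contributions gives betweenness(C) = 1/2.

1/2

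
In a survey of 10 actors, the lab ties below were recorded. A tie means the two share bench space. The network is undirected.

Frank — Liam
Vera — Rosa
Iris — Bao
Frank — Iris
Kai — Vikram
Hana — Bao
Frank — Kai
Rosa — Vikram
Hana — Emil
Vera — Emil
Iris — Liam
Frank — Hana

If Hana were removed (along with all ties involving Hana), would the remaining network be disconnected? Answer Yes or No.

No

Even without Hana, every remaining node can still reach every other (the residual graph is connected), so Hana is not a cut vertex.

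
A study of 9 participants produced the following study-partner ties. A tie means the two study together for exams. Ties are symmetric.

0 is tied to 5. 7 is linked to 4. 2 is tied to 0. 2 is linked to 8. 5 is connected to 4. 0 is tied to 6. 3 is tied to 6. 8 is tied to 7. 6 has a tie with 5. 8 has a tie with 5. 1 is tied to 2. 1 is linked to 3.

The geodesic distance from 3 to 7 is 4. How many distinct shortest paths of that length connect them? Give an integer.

3

The shortest distance is 4. The length-4 paths are: 3–6–5–8–7; 3–1–2–8–7; 3–6–5–4–7.
That gives 3 distinct shortest paths.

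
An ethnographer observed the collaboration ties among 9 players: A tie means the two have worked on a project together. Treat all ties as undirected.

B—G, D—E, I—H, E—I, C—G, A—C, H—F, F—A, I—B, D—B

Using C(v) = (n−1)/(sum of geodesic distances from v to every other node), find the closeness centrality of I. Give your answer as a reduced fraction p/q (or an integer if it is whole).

Distances from I: A:3, B:1, C:3, D:2, E:1, F:2, G:2, H:1. Sum = 15.
n = 9, so closeness = 8/15.

8/15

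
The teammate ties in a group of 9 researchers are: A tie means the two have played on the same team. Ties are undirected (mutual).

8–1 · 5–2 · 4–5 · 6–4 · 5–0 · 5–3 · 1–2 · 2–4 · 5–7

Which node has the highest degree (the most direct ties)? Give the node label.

Degrees — 0:1, 1:2, 2:3, 3:1, 4:3, 5:5, 6:1, 7:1, 8:1.
The maximum is 5, attained only by 5.

5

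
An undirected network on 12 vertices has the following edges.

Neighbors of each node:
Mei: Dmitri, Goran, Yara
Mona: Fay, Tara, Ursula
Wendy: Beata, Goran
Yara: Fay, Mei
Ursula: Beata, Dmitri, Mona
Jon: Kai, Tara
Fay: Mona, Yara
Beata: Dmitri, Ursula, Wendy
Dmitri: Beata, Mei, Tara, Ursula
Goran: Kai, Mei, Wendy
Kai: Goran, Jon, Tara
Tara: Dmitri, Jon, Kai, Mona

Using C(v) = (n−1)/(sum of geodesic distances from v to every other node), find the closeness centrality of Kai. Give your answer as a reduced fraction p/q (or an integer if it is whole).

11/23

Distances from Kai: Beata:3, Dmitri:2, Fay:3, Goran:1, Jon:1, Mei:2, Mona:2, Tara:1, Ursula:3, Wendy:2, Yara:3. Sum = 23.
n = 12, so closeness = 11/23.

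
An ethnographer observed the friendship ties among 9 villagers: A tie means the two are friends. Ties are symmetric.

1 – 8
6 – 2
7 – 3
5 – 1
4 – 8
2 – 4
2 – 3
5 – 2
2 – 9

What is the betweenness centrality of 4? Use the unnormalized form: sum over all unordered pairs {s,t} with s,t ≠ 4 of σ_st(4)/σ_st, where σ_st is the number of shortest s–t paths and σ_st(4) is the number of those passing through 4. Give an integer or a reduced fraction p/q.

5

Pairs whose geodesics pass through 4 — 3–8: 1; 2–8: 1; 6–8: 1; 9–8: 1; 8–7: 1.
All other pairs contribute 0.
Summing the contributions gives betweenness(4) = 5.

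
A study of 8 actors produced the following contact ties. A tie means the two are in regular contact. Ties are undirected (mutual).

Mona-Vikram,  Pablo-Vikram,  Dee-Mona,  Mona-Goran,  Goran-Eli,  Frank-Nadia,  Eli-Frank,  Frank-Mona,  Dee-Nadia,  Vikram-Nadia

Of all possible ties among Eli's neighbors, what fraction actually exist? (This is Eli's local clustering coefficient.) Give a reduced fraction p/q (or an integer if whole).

0

Eli's neighbors: Frank and Goran (k = 2).
Possible neighbor pairs: C(2,2) = 1. Edges among them: none → e = 0.
Clustering(Eli) = 0/1.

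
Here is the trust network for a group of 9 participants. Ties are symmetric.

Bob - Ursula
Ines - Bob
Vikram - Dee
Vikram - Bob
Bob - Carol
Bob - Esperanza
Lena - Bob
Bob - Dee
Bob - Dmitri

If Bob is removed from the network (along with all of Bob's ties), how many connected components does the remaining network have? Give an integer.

Without Bob, the remaining ties split the others into: {Carol}; {Dee, Vikram}; {Esperanza}; {Dmitri}; {Ursula}; {Lena}; {Ines}.
That's 7 separate components.

7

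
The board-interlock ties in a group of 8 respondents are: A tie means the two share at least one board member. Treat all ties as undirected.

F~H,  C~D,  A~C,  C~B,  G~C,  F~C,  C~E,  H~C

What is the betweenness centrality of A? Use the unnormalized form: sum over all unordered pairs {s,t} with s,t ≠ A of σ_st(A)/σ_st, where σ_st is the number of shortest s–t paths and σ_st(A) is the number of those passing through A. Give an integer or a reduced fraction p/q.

0

No shortest path between any pair of other nodes passes through A.
Summing the contributions gives betweenness(A) = 0.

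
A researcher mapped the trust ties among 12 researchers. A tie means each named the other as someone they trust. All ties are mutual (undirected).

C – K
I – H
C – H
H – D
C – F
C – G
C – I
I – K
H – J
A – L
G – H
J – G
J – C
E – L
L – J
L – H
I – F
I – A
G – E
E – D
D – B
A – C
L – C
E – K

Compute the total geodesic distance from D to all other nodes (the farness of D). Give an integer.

Distances from D: A:3, B:1, C:2, E:1, F:3, G:2, H:1, I:2, J:2, K:2, L:2.
Sum = 3 + 1 + 2 + 1 + 3 + 2 + 1 + 2 + 2 + 2 + 2 = 21.

21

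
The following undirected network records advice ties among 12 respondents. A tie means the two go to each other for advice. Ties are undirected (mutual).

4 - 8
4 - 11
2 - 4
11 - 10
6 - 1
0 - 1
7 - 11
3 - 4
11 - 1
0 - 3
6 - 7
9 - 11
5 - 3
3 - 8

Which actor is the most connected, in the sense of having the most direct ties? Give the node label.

Degrees — 0:2, 1:3, 2:1, 3:4, 4:4, 5:1, 6:2, 7:2, 8:2, 9:1, 10:1, 11:5.
The maximum is 5, attained only by 11.

11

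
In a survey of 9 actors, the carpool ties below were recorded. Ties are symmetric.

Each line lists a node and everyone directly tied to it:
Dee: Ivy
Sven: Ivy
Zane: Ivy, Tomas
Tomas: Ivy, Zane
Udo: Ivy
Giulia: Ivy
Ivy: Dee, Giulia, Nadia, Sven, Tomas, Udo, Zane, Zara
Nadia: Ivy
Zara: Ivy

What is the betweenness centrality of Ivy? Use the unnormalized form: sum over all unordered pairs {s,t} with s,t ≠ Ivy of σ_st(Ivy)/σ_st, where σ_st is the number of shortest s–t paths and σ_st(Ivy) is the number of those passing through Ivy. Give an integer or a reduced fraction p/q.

Pairs whose geodesics pass through Ivy — Nadia–Sven: 1; Nadia–Zane: 1; Nadia–Zara: 1; Nadia–Udo: 1; Nadia–Tomas: 1; Nadia–Dee: 1; Nadia–Giulia: 1; Sven–Zane: 1; Sven–Zara: 1; Sven–Udo: 1; Sven–Tomas: 1; Sven–Dee: 1; Sven–Giulia: 1; Zane–Zara: 1 … (+13 more pairs).
All other pairs contribute 0.
Summing the contributions gives betweenness(Ivy) = 27.

27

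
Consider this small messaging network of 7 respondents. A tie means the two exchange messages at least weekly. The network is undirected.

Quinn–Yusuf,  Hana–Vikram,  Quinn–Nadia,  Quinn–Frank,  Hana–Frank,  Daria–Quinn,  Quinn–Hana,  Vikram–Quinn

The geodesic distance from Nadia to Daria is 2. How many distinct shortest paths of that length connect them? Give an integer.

The shortest distance is 2, and the only length-2 path is Nadia–Quinn–Daria. So there is exactly 1 shortest path.

1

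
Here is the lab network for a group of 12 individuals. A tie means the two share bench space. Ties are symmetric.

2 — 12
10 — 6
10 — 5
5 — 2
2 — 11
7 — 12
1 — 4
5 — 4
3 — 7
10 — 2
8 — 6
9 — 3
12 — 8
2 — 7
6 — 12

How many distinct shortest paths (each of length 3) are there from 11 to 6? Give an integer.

The shortest distance is 3. The length-3 paths are: 11–2–12–6; 11–2–10–6.
That gives 2 distinct shortest paths.

2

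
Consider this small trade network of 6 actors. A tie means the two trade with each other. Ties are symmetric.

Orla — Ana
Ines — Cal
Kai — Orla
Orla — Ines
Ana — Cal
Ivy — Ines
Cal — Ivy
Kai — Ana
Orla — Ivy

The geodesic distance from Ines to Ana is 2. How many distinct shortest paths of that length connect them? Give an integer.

2

The shortest distance is 2. The length-2 paths are: Ines–Orla–Ana; Ines–Cal–Ana.
That gives 2 distinct shortest paths.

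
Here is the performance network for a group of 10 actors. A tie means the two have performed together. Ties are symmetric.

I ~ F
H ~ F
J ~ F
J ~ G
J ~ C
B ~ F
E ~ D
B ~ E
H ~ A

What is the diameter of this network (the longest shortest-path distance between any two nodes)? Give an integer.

5

Eccentricity of each node (its greatest distance to any other): A:5, B:3, C:5, D:5, E:4, F:3, G:5, H:4, I:4, J:4.
The maximum eccentricity is 5, realized for instance by the pair C–D via C – J – F – B – E – D. So the diameter is 5.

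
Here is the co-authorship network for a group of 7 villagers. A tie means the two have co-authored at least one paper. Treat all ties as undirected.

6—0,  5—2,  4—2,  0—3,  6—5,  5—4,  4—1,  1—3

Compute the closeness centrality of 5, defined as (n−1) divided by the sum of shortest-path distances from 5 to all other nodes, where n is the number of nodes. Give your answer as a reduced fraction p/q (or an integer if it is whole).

Distances from 5: 0:2, 1:2, 2:1, 3:3, 4:1, 6:1. Sum = 10.
n = 7, so closeness = 6/10 = 3/5.

3/5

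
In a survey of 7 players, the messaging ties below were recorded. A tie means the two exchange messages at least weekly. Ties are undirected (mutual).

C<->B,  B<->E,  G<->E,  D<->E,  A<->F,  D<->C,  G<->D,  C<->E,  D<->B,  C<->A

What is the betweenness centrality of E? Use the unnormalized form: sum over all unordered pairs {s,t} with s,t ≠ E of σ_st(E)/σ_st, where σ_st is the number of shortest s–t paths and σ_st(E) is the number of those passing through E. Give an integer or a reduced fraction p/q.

Pairs whose geodesics pass through E — B–G: 1/2; C–G: 1/2; G–A: 1/2; G–F: 1/2.
All other pairs contribute 0.
Summing the contributions gives betweenness(E) = 2.

2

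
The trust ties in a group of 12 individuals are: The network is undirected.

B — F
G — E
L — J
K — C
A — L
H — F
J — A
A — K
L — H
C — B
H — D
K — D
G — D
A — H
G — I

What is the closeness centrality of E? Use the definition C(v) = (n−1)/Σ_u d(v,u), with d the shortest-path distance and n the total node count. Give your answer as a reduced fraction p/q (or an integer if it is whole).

11/37

Distances from E: A:4, B:5, C:4, D:2, F:4, G:1, H:3, I:2, J:5, K:3, L:4. Sum = 37.
n = 12, so closeness = 11/37.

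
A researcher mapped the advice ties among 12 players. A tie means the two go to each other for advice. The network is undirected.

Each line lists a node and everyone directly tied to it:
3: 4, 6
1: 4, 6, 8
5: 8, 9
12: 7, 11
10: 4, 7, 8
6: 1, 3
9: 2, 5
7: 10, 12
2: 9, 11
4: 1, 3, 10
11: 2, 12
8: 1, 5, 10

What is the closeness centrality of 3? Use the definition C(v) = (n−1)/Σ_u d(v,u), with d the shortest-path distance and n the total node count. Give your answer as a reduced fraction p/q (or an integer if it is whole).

11/36

Distances from 3: 1:2, 2:6, 4:1, 5:4, 6:1, 7:3, 8:3, 9:5, 10:2, 11:5, 12:4. Sum = 36.
n = 12, so closeness = 11/36.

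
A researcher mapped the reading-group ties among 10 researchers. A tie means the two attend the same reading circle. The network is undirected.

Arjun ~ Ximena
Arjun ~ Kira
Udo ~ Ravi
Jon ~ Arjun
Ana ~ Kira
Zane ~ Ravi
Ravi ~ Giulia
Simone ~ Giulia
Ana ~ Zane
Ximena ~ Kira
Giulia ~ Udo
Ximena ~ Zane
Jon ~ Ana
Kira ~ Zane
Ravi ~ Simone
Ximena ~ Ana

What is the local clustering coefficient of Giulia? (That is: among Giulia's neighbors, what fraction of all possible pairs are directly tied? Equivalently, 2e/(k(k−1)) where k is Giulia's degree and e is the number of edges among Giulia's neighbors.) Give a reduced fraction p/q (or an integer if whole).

2/3

Giulia's neighbors: Ravi, Simone, and Udo (k = 3).
Possible neighbor pairs: C(3,2) = 3. Edges among them: Ravi–Simone, Ravi–Udo → e = 2.
Clustering(Giulia) = 2/3.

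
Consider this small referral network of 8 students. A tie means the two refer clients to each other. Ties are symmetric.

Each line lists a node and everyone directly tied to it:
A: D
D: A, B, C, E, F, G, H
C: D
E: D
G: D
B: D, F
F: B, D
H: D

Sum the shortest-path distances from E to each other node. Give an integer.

Distances from E: A:2, B:2, C:2, D:1, F:2, G:2, H:2.
Sum = 2 + 2 + 2 + 1 + 2 + 2 + 2 = 13.

13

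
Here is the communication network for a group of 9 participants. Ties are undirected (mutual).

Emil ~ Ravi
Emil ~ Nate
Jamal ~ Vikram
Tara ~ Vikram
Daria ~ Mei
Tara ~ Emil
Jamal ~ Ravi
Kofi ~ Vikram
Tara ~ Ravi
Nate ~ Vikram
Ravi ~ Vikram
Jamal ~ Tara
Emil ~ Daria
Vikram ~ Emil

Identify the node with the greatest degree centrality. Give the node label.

Vikram

Degrees — Daria:2, Emil:5, Jamal:3, Kofi:1, Mei:1, Nate:2, Ravi:4, Tara:4, Vikram:6.
The maximum is 6, attained only by Vikram.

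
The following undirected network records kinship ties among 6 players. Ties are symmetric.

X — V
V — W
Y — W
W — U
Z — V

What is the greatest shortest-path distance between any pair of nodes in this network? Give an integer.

Eccentricity of each node (its greatest distance to any other): U:3, V:2, W:2, X:3, Y:3, Z:3.
The maximum eccentricity is 3, realized for instance by the pair Z–U via Z – V – W – U. So the diameter is 3.

3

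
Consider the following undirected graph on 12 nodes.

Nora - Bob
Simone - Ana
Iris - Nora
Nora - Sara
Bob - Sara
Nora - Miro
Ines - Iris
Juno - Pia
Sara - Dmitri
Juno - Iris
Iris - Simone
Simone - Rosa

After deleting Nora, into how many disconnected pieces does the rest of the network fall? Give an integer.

3

Without Nora, the remaining ties split the others into: {Bob, Dmitri, Sara}; {Ana, Ines, Iris, Juno, Pia, Rosa, Simone}; {Miro}.
That's 3 separate components.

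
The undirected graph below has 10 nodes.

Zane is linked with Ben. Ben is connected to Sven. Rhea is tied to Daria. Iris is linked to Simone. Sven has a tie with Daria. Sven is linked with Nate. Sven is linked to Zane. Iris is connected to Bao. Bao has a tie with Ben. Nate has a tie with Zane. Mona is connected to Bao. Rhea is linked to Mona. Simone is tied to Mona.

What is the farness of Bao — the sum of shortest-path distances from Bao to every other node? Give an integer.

Distances from Bao: Ben:1, Daria:3, Iris:1, Mona:1, Nate:3, Rhea:2, Simone:2, Sven:2, Zane:2.
Sum = 1 + 3 + 1 + 1 + 3 + 2 + 2 + 2 + 2 = 17.

17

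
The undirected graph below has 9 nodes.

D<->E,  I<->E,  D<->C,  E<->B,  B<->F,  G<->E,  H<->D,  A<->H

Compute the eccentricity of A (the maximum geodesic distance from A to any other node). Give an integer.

Distances from A: B:4, C:3, D:2, E:3, F:5, G:4, H:1, I:4.
The largest is 5 (to F), so the eccentricity of A is 5.

5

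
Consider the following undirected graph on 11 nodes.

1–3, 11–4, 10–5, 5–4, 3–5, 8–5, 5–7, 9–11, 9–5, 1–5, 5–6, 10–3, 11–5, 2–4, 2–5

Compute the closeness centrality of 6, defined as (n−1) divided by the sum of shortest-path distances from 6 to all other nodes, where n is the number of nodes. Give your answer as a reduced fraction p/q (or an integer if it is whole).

Distances from 6: 1:2, 2:2, 3:2, 4:2, 5:1, 7:2, 8:2, 9:2, 10:2, 11:2. Sum = 19.
n = 11, so closeness = 10/19.

10/19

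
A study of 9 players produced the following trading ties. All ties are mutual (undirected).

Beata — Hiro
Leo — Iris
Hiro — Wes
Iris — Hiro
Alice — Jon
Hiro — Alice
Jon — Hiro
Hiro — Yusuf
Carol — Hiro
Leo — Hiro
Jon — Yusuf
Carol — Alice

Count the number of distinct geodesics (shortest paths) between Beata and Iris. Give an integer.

1

The shortest distance is 2, and the only length-2 path is Beata–Hiro–Iris. So there is exactly 1 shortest path.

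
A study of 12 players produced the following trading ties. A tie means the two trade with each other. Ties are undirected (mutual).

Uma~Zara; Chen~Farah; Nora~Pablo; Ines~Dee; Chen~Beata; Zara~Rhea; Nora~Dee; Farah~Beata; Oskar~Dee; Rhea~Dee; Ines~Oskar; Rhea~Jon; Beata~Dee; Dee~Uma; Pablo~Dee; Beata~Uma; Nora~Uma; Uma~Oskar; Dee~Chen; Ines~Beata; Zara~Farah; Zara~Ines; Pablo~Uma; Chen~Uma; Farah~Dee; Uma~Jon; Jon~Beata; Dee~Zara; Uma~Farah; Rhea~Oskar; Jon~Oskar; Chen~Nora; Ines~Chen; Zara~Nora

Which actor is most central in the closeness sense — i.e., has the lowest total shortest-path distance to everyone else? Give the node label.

Farness (sum of distances to all others) for each node — Beata:16, Chen:16, Dee:12, Farah:17, Ines:17, Jon:18, Nora:17, Oskar:17, Pablo:19, Rhea:18, Uma:13, Zara:16.
The smallest farness is 12, for Dee, so Dee has the highest closeness.

Dee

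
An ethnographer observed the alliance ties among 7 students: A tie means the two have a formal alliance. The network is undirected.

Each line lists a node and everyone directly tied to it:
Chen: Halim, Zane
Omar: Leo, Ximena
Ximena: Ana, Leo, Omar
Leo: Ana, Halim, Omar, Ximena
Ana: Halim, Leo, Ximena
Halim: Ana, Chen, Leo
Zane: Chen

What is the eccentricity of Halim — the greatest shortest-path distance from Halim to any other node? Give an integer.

Distances from Halim: Ana:1, Chen:1, Leo:1, Omar:2, Ximena:2, Zane:2.
The largest is 2 (to Zane, Ximena, and Omar), so the eccentricity of Halim is 2.

2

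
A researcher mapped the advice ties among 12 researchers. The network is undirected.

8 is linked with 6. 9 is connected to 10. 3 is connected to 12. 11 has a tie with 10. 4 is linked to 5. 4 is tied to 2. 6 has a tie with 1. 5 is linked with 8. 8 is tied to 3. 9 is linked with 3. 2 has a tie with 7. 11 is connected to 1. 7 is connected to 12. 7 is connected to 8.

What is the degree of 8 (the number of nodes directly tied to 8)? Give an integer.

4

8 is directly tied to 3, 5, 6, and 7. That is 4 neighbors, so the degree of 8 is 4.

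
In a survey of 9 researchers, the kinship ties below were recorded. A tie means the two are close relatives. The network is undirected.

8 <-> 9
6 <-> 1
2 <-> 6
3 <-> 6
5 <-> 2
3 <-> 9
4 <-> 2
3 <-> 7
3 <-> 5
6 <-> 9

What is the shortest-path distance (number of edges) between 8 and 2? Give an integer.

3

One shortest route is 8 – 9 – 6 – 2, which uses 3 edges, and at distance 2 from 8 we only reach {3, 6}, which does not include 2. So d(8,2) = 3.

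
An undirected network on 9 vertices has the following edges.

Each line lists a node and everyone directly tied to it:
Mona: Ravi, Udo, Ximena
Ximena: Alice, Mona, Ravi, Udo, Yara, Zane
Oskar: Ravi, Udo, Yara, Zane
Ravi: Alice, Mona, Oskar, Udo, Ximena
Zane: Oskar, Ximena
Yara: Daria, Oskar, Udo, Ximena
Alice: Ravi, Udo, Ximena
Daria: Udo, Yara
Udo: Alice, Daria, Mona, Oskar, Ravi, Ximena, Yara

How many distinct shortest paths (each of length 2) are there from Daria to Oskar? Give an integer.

The shortest distance is 2. The length-2 paths are: Daria–Udo–Oskar; Daria–Yara–Oskar.
That gives 2 distinct shortest paths.

2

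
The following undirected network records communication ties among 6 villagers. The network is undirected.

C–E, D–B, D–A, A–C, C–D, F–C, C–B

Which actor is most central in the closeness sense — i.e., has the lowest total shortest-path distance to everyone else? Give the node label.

Farness (sum of distances to all others) for each node — A:8, B:8, C:5, D:7, E:9, F:9.
The smallest farness is 5, for C, so C has the highest closeness.

C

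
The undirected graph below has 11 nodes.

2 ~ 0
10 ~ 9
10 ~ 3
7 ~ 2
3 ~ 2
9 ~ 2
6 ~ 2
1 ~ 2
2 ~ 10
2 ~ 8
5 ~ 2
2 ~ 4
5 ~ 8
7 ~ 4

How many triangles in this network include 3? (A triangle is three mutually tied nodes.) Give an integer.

3's neighbors: 2 and 10.
Neighbor pairs that are themselves tied: 3–2–10. Each forms one triangle with 3, for 1 in total.

1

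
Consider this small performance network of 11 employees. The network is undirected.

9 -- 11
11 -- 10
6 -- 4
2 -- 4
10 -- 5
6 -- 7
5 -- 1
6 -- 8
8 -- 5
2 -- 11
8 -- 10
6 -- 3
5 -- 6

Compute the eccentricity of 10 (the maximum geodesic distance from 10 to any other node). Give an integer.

Distances from 10: 1:2, 2:2, 3:3, 4:3, 5:1, 6:2, 7:3, 8:1, 9:2, 11:1.
The largest is 3 (to 4, 7, and 3), so the eccentricity of 10 is 3.

3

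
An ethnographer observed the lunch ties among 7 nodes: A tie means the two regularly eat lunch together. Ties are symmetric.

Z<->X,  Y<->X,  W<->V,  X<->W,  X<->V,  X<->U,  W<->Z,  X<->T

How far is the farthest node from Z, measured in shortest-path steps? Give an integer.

Distances from Z: T:2, U:2, V:2, W:1, X:1, Y:2.
The largest is 2 (to V, T, U, and Y), so the eccentricity of Z is 2.

2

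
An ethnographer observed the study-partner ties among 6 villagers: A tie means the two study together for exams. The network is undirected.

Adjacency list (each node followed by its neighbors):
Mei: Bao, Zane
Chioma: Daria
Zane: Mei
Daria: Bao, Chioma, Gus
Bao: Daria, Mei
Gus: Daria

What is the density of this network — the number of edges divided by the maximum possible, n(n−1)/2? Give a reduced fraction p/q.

1/3

There are 5 edges and 6 nodes, so the maximum possible is C(6,2) = 15.
Density = 5/15 = 1/3.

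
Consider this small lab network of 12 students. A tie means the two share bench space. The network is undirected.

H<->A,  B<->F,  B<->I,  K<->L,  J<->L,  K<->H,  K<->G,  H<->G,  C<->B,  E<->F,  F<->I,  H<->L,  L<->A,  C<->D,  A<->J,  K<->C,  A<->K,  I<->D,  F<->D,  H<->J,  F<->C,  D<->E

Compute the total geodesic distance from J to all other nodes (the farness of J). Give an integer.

Distances from J: A:1, B:4, C:3, D:4, E:5, F:4, G:2, H:1, I:5, K:2, L:1.
Sum = 1 + 4 + 3 + 4 + 5 + 4 + 2 + 1 + 5 + 2 + 1 = 32.

32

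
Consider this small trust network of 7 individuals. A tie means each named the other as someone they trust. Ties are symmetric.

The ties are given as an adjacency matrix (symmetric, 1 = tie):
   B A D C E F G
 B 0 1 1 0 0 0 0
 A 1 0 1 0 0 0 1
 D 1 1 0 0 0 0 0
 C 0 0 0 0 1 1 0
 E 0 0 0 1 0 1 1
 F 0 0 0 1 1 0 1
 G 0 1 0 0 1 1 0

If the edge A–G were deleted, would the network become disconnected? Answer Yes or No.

Yes

Without the A–G edge there is no alternate route between A and G, so the network disconnects. It is a bridge.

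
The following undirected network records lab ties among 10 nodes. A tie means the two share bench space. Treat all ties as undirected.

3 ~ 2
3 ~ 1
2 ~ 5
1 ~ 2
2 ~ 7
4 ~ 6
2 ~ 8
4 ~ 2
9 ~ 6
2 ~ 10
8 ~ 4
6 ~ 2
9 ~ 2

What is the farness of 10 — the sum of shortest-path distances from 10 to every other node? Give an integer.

Distances from 10: 1:2, 2:1, 3:2, 4:2, 5:2, 6:2, 7:2, 8:2, 9:2.
Sum = 2 + 1 + 2 + 2 + 2 + 2 + 2 + 2 + 2 = 17.

17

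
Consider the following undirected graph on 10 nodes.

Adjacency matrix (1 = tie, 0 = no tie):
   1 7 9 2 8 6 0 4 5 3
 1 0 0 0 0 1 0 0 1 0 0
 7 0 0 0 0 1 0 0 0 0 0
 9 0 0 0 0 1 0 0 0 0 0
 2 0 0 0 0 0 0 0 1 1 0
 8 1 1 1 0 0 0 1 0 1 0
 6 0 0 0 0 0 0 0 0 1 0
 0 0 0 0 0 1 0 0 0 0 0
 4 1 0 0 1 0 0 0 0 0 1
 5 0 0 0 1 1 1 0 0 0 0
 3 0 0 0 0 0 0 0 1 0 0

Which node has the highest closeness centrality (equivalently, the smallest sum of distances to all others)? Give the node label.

Farness (sum of distances to all others) for each node — 0:22, 1:17, 2:19, 3:27, 4:19, 5:16, 6:24, 7:22, 8:14, 9:22.
The smallest farness is 14, for 8, so 8 has the highest closeness.

8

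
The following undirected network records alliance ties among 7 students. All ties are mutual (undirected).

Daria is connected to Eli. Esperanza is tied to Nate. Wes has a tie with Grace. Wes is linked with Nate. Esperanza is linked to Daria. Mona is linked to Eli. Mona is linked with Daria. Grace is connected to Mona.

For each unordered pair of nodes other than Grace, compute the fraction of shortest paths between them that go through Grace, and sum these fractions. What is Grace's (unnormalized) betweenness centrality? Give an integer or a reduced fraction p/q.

Pairs whose geodesics pass through Grace — Mona–Wes: 1; Mona–Nate: 1/2; Wes–Daria: 1/2; Wes–Eli: 1.
All other pairs contribute 0.
Summing the contributions gives betweenness(Grace) = 3.

3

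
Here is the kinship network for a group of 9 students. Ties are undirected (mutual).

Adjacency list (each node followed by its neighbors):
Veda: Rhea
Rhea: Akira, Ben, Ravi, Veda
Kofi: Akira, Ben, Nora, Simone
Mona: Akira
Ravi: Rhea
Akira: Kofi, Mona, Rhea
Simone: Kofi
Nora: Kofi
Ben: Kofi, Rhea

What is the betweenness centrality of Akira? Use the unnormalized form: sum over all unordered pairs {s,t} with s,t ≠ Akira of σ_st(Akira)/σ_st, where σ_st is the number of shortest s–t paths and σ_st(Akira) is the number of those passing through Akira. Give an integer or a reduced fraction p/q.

Pairs whose geodesics pass through Akira — Nora–Rhea: 1/2; Nora–Veda: 1/2; Nora–Ravi: 1/2; Nora–Mona: 1; Rhea–Simone: 1/2; Rhea–Kofi: 1/2; Rhea–Mona: 1; Veda–Simone: 1/2; Veda–Kofi: 1/2; Veda–Mona: 1; Simone–Ravi: 1/2; Simone–Mona: 1; Kofi–Ravi: 1/2; Kofi–Mona: 1 … (+2 more pairs).
All other pairs contribute 0.
Summing the contributions gives betweenness(Akira) = 23/2.

23/2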